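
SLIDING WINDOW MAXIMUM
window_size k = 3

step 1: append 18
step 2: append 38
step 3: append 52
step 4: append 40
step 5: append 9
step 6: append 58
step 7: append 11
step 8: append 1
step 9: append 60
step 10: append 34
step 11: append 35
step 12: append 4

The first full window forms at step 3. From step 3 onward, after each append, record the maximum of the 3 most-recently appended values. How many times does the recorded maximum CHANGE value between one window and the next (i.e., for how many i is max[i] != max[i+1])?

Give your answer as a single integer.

step 1: append 18 -> window=[18] (not full yet)
step 2: append 38 -> window=[18, 38] (not full yet)
step 3: append 52 -> window=[18, 38, 52] -> max=52
step 4: append 40 -> window=[38, 52, 40] -> max=52
step 5: append 9 -> window=[52, 40, 9] -> max=52
step 6: append 58 -> window=[40, 9, 58] -> max=58
step 7: append 11 -> window=[9, 58, 11] -> max=58
step 8: append 1 -> window=[58, 11, 1] -> max=58
step 9: append 60 -> window=[11, 1, 60] -> max=60
step 10: append 34 -> window=[1, 60, 34] -> max=60
step 11: append 35 -> window=[60, 34, 35] -> max=60
step 12: append 4 -> window=[34, 35, 4] -> max=35
Recorded maximums: 52 52 52 58 58 58 60 60 60 35
Changes between consecutive maximums: 3

Answer: 3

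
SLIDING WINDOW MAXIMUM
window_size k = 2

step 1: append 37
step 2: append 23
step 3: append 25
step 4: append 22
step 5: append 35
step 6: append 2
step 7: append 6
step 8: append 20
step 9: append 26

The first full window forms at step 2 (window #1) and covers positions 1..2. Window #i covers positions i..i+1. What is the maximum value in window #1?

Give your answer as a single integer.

step 1: append 37 -> window=[37] (not full yet)
step 2: append 23 -> window=[37, 23] -> max=37
Window #1 max = 37

Answer: 37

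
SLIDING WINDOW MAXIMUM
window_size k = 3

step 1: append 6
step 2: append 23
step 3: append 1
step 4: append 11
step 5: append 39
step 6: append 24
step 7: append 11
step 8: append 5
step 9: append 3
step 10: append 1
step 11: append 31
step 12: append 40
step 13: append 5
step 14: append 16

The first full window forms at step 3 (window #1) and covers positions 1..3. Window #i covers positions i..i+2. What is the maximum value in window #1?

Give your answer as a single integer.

step 1: append 6 -> window=[6] (not full yet)
step 2: append 23 -> window=[6, 23] (not full yet)
step 3: append 1 -> window=[6, 23, 1] -> max=23
Window #1 max = 23

Answer: 23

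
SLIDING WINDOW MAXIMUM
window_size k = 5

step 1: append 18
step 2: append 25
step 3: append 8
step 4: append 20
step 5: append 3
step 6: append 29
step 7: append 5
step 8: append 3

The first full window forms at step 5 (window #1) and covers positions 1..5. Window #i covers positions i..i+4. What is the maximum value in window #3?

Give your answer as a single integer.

Answer: 29

Derivation:
step 1: append 18 -> window=[18] (not full yet)
step 2: append 25 -> window=[18, 25] (not full yet)
step 3: append 8 -> window=[18, 25, 8] (not full yet)
step 4: append 20 -> window=[18, 25, 8, 20] (not full yet)
step 5: append 3 -> window=[18, 25, 8, 20, 3] -> max=25
step 6: append 29 -> window=[25, 8, 20, 3, 29] -> max=29
step 7: append 5 -> window=[8, 20, 3, 29, 5] -> max=29
Window #3 max = 29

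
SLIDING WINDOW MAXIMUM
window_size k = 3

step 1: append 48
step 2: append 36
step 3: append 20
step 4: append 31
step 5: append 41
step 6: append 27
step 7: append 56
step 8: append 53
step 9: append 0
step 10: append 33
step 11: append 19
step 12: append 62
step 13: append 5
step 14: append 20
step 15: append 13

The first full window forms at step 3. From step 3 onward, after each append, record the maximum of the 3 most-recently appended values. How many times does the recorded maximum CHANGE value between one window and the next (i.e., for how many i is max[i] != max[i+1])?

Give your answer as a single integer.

step 1: append 48 -> window=[48] (not full yet)
step 2: append 36 -> window=[48, 36] (not full yet)
step 3: append 20 -> window=[48, 36, 20] -> max=48
step 4: append 31 -> window=[36, 20, 31] -> max=36
step 5: append 41 -> window=[20, 31, 41] -> max=41
step 6: append 27 -> window=[31, 41, 27] -> max=41
step 7: append 56 -> window=[41, 27, 56] -> max=56
step 8: append 53 -> window=[27, 56, 53] -> max=56
step 9: append 0 -> window=[56, 53, 0] -> max=56
step 10: append 33 -> window=[53, 0, 33] -> max=53
step 11: append 19 -> window=[0, 33, 19] -> max=33
step 12: append 62 -> window=[33, 19, 62] -> max=62
step 13: append 5 -> window=[19, 62, 5] -> max=62
step 14: append 20 -> window=[62, 5, 20] -> max=62
step 15: append 13 -> window=[5, 20, 13] -> max=20
Recorded maximums: 48 36 41 41 56 56 56 53 33 62 62 62 20
Changes between consecutive maximums: 7

Answer: 7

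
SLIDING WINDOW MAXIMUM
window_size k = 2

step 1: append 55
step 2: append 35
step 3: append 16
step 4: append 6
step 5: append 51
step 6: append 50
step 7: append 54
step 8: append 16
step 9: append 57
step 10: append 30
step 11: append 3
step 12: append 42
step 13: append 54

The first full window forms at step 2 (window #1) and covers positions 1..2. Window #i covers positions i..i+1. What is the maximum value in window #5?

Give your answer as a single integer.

step 1: append 55 -> window=[55] (not full yet)
step 2: append 35 -> window=[55, 35] -> max=55
step 3: append 16 -> window=[35, 16] -> max=35
step 4: append 6 -> window=[16, 6] -> max=16
step 5: append 51 -> window=[6, 51] -> max=51
step 6: append 50 -> window=[51, 50] -> max=51
Window #5 max = 51

Answer: 51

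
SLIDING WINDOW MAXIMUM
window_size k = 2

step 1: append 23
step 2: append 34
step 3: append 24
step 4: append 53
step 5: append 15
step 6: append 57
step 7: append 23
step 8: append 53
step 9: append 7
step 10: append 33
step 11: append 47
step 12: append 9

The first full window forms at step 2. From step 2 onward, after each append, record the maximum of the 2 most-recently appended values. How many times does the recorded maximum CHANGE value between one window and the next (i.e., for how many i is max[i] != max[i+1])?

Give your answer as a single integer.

step 1: append 23 -> window=[23] (not full yet)
step 2: append 34 -> window=[23, 34] -> max=34
step 3: append 24 -> window=[34, 24] -> max=34
step 4: append 53 -> window=[24, 53] -> max=53
step 5: append 15 -> window=[53, 15] -> max=53
step 6: append 57 -> window=[15, 57] -> max=57
step 7: append 23 -> window=[57, 23] -> max=57
step 8: append 53 -> window=[23, 53] -> max=53
step 9: append 7 -> window=[53, 7] -> max=53
step 10: append 33 -> window=[7, 33] -> max=33
step 11: append 47 -> window=[33, 47] -> max=47
step 12: append 9 -> window=[47, 9] -> max=47
Recorded maximums: 34 34 53 53 57 57 53 53 33 47 47
Changes between consecutive maximums: 5

Answer: 5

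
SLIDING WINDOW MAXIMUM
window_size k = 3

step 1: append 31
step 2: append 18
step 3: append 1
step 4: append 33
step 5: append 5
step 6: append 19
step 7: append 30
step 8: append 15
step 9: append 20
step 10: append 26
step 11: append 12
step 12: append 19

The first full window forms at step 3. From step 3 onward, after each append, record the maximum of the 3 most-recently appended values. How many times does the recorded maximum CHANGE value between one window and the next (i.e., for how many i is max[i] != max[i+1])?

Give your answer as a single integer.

step 1: append 31 -> window=[31] (not full yet)
step 2: append 18 -> window=[31, 18] (not full yet)
step 3: append 1 -> window=[31, 18, 1] -> max=31
step 4: append 33 -> window=[18, 1, 33] -> max=33
step 5: append 5 -> window=[1, 33, 5] -> max=33
step 6: append 19 -> window=[33, 5, 19] -> max=33
step 7: append 30 -> window=[5, 19, 30] -> max=30
step 8: append 15 -> window=[19, 30, 15] -> max=30
step 9: append 20 -> window=[30, 15, 20] -> max=30
step 10: append 26 -> window=[15, 20, 26] -> max=26
step 11: append 12 -> window=[20, 26, 12] -> max=26
step 12: append 19 -> window=[26, 12, 19] -> max=26
Recorded maximums: 31 33 33 33 30 30 30 26 26 26
Changes between consecutive maximums: 3

Answer: 3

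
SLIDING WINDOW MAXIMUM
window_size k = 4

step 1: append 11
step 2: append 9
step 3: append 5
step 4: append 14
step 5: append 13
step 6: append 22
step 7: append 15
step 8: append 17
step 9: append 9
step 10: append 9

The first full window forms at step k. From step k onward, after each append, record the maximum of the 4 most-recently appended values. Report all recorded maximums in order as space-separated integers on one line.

step 1: append 11 -> window=[11] (not full yet)
step 2: append 9 -> window=[11, 9] (not full yet)
step 3: append 5 -> window=[11, 9, 5] (not full yet)
step 4: append 14 -> window=[11, 9, 5, 14] -> max=14
step 5: append 13 -> window=[9, 5, 14, 13] -> max=14
step 6: append 22 -> window=[5, 14, 13, 22] -> max=22
step 7: append 15 -> window=[14, 13, 22, 15] -> max=22
step 8: append 17 -> window=[13, 22, 15, 17] -> max=22
step 9: append 9 -> window=[22, 15, 17, 9] -> max=22
step 10: append 9 -> window=[15, 17, 9, 9] -> max=17

Answer: 14 14 22 22 22 22 17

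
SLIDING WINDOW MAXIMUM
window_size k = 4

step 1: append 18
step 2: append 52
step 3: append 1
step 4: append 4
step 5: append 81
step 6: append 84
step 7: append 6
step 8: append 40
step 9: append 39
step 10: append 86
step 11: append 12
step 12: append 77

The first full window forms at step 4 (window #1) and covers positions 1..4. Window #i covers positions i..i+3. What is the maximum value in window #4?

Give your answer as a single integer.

step 1: append 18 -> window=[18] (not full yet)
step 2: append 52 -> window=[18, 52] (not full yet)
step 3: append 1 -> window=[18, 52, 1] (not full yet)
step 4: append 4 -> window=[18, 52, 1, 4] -> max=52
step 5: append 81 -> window=[52, 1, 4, 81] -> max=81
step 6: append 84 -> window=[1, 4, 81, 84] -> max=84
step 7: append 6 -> window=[4, 81, 84, 6] -> max=84
Window #4 max = 84

Answer: 84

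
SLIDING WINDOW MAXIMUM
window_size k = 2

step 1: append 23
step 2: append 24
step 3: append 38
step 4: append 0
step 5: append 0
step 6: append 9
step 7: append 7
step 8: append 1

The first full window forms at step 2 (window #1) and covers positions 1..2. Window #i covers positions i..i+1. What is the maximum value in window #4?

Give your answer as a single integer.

step 1: append 23 -> window=[23] (not full yet)
step 2: append 24 -> window=[23, 24] -> max=24
step 3: append 38 -> window=[24, 38] -> max=38
step 4: append 0 -> window=[38, 0] -> max=38
step 5: append 0 -> window=[0, 0] -> max=0
Window #4 max = 0

Answer: 0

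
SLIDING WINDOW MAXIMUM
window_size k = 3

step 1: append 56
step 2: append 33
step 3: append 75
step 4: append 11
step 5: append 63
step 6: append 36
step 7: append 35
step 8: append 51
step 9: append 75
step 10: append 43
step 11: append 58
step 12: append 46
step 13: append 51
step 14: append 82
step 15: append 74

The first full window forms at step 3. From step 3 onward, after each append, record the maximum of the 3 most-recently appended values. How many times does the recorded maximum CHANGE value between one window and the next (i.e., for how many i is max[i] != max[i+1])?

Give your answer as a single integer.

Answer: 5

Derivation:
step 1: append 56 -> window=[56] (not full yet)
step 2: append 33 -> window=[56, 33] (not full yet)
step 3: append 75 -> window=[56, 33, 75] -> max=75
step 4: append 11 -> window=[33, 75, 11] -> max=75
step 5: append 63 -> window=[75, 11, 63] -> max=75
step 6: append 36 -> window=[11, 63, 36] -> max=63
step 7: append 35 -> window=[63, 36, 35] -> max=63
step 8: append 51 -> window=[36, 35, 51] -> max=51
step 9: append 75 -> window=[35, 51, 75] -> max=75
step 10: append 43 -> window=[51, 75, 43] -> max=75
step 11: append 58 -> window=[75, 43, 58] -> max=75
step 12: append 46 -> window=[43, 58, 46] -> max=58
step 13: append 51 -> window=[58, 46, 51] -> max=58
step 14: append 82 -> window=[46, 51, 82] -> max=82
step 15: append 74 -> window=[51, 82, 74] -> max=82
Recorded maximums: 75 75 75 63 63 51 75 75 75 58 58 82 82
Changes between consecutive maximums: 5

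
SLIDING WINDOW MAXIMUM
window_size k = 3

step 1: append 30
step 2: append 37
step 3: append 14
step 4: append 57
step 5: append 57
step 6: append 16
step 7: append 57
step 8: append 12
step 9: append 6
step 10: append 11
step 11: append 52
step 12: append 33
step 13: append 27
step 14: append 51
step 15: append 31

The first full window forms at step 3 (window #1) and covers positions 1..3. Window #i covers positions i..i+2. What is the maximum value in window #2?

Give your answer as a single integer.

Answer: 57

Derivation:
step 1: append 30 -> window=[30] (not full yet)
step 2: append 37 -> window=[30, 37] (not full yet)
step 3: append 14 -> window=[30, 37, 14] -> max=37
step 4: append 57 -> window=[37, 14, 57] -> max=57
Window #2 max = 57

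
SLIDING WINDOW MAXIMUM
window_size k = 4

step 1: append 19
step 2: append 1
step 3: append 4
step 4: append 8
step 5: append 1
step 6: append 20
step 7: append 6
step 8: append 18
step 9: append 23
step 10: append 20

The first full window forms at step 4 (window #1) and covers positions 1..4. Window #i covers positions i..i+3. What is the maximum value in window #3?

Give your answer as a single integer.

step 1: append 19 -> window=[19] (not full yet)
step 2: append 1 -> window=[19, 1] (not full yet)
step 3: append 4 -> window=[19, 1, 4] (not full yet)
step 4: append 8 -> window=[19, 1, 4, 8] -> max=19
step 5: append 1 -> window=[1, 4, 8, 1] -> max=8
step 6: append 20 -> window=[4, 8, 1, 20] -> max=20
Window #3 max = 20

Answer: 20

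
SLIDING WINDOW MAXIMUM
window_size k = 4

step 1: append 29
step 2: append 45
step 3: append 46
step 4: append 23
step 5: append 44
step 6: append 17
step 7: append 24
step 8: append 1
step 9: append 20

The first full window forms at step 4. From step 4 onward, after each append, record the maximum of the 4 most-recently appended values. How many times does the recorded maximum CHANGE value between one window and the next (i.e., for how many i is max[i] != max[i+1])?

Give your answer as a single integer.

step 1: append 29 -> window=[29] (not full yet)
step 2: append 45 -> window=[29, 45] (not full yet)
step 3: append 46 -> window=[29, 45, 46] (not full yet)
step 4: append 23 -> window=[29, 45, 46, 23] -> max=46
step 5: append 44 -> window=[45, 46, 23, 44] -> max=46
step 6: append 17 -> window=[46, 23, 44, 17] -> max=46
step 7: append 24 -> window=[23, 44, 17, 24] -> max=44
step 8: append 1 -> window=[44, 17, 24, 1] -> max=44
step 9: append 20 -> window=[17, 24, 1, 20] -> max=24
Recorded maximums: 46 46 46 44 44 24
Changes between consecutive maximums: 2

Answer: 2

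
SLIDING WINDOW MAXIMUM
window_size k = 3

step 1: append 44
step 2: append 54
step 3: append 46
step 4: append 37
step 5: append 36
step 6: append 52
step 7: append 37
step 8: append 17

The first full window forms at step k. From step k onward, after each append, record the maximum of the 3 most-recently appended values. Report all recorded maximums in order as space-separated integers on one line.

Answer: 54 54 46 52 52 52

Derivation:
step 1: append 44 -> window=[44] (not full yet)
step 2: append 54 -> window=[44, 54] (not full yet)
step 3: append 46 -> window=[44, 54, 46] -> max=54
step 4: append 37 -> window=[54, 46, 37] -> max=54
step 5: append 36 -> window=[46, 37, 36] -> max=46
step 6: append 52 -> window=[37, 36, 52] -> max=52
step 7: append 37 -> window=[36, 52, 37] -> max=52
step 8: append 17 -> window=[52, 37, 17] -> max=52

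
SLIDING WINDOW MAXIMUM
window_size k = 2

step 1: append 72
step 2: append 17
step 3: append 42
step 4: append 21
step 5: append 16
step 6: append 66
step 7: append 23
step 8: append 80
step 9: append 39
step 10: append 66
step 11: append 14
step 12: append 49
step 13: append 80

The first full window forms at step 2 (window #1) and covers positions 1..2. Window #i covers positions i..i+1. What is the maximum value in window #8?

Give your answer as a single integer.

Answer: 80

Derivation:
step 1: append 72 -> window=[72] (not full yet)
step 2: append 17 -> window=[72, 17] -> max=72
step 3: append 42 -> window=[17, 42] -> max=42
step 4: append 21 -> window=[42, 21] -> max=42
step 5: append 16 -> window=[21, 16] -> max=21
step 6: append 66 -> window=[16, 66] -> max=66
step 7: append 23 -> window=[66, 23] -> max=66
step 8: append 80 -> window=[23, 80] -> max=80
step 9: append 39 -> window=[80, 39] -> max=80
Window #8 max = 80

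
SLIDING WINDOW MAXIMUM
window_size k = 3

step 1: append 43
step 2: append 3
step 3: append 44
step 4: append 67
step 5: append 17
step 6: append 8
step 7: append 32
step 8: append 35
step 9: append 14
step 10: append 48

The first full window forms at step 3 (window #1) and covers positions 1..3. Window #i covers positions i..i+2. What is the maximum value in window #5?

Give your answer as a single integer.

step 1: append 43 -> window=[43] (not full yet)
step 2: append 3 -> window=[43, 3] (not full yet)
step 3: append 44 -> window=[43, 3, 44] -> max=44
step 4: append 67 -> window=[3, 44, 67] -> max=67
step 5: append 17 -> window=[44, 67, 17] -> max=67
step 6: append 8 -> window=[67, 17, 8] -> max=67
step 7: append 32 -> window=[17, 8, 32] -> max=32
Window #5 max = 32

Answer: 32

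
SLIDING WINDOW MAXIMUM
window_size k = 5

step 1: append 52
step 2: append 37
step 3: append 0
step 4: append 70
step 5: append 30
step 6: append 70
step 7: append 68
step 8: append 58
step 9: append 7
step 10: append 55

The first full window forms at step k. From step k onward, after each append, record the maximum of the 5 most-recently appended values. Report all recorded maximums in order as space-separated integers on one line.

step 1: append 52 -> window=[52] (not full yet)
step 2: append 37 -> window=[52, 37] (not full yet)
step 3: append 0 -> window=[52, 37, 0] (not full yet)
step 4: append 70 -> window=[52, 37, 0, 70] (not full yet)
step 5: append 30 -> window=[52, 37, 0, 70, 30] -> max=70
step 6: append 70 -> window=[37, 0, 70, 30, 70] -> max=70
step 7: append 68 -> window=[0, 70, 30, 70, 68] -> max=70
step 8: append 58 -> window=[70, 30, 70, 68, 58] -> max=70
step 9: append 7 -> window=[30, 70, 68, 58, 7] -> max=70
step 10: append 55 -> window=[70, 68, 58, 7, 55] -> max=70

Answer: 70 70 70 70 70 70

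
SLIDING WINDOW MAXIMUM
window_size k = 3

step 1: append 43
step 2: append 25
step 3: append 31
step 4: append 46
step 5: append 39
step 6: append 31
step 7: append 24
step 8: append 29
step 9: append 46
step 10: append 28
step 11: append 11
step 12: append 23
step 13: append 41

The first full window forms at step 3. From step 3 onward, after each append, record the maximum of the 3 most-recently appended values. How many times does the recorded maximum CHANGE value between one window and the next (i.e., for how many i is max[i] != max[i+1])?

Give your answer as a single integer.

step 1: append 43 -> window=[43] (not full yet)
step 2: append 25 -> window=[43, 25] (not full yet)
step 3: append 31 -> window=[43, 25, 31] -> max=43
step 4: append 46 -> window=[25, 31, 46] -> max=46
step 5: append 39 -> window=[31, 46, 39] -> max=46
step 6: append 31 -> window=[46, 39, 31] -> max=46
step 7: append 24 -> window=[39, 31, 24] -> max=39
step 8: append 29 -> window=[31, 24, 29] -> max=31
step 9: append 46 -> window=[24, 29, 46] -> max=46
step 10: append 28 -> window=[29, 46, 28] -> max=46
step 11: append 11 -> window=[46, 28, 11] -> max=46
step 12: append 23 -> window=[28, 11, 23] -> max=28
step 13: append 41 -> window=[11, 23, 41] -> max=41
Recorded maximums: 43 46 46 46 39 31 46 46 46 28 41
Changes between consecutive maximums: 6

Answer: 6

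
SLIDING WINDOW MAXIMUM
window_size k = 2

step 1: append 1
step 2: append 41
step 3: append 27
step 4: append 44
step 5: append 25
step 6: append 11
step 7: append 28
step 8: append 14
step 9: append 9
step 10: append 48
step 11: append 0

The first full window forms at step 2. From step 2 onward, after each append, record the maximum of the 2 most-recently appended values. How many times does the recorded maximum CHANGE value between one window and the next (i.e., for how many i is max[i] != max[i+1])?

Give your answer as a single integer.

Answer: 5

Derivation:
step 1: append 1 -> window=[1] (not full yet)
step 2: append 41 -> window=[1, 41] -> max=41
step 3: append 27 -> window=[41, 27] -> max=41
step 4: append 44 -> window=[27, 44] -> max=44
step 5: append 25 -> window=[44, 25] -> max=44
step 6: append 11 -> window=[25, 11] -> max=25
step 7: append 28 -> window=[11, 28] -> max=28
step 8: append 14 -> window=[28, 14] -> max=28
step 9: append 9 -> window=[14, 9] -> max=14
step 10: append 48 -> window=[9, 48] -> max=48
step 11: append 0 -> window=[48, 0] -> max=48
Recorded maximums: 41 41 44 44 25 28 28 14 48 48
Changes between consecutive maximums: 5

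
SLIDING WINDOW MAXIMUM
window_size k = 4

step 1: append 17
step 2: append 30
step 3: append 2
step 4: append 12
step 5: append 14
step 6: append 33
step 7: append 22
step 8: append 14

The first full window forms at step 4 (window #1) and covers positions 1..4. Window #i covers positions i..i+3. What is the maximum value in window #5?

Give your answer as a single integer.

step 1: append 17 -> window=[17] (not full yet)
step 2: append 30 -> window=[17, 30] (not full yet)
step 3: append 2 -> window=[17, 30, 2] (not full yet)
step 4: append 12 -> window=[17, 30, 2, 12] -> max=30
step 5: append 14 -> window=[30, 2, 12, 14] -> max=30
step 6: append 33 -> window=[2, 12, 14, 33] -> max=33
step 7: append 22 -> window=[12, 14, 33, 22] -> max=33
step 8: append 14 -> window=[14, 33, 22, 14] -> max=33
Window #5 max = 33

Answer: 33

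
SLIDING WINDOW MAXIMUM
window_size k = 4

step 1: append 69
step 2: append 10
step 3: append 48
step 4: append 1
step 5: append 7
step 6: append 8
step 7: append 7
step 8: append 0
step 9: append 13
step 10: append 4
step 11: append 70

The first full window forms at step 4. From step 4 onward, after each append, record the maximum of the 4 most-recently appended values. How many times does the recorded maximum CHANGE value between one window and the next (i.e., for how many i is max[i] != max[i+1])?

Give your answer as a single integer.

Answer: 4

Derivation:
step 1: append 69 -> window=[69] (not full yet)
step 2: append 10 -> window=[69, 10] (not full yet)
step 3: append 48 -> window=[69, 10, 48] (not full yet)
step 4: append 1 -> window=[69, 10, 48, 1] -> max=69
step 5: append 7 -> window=[10, 48, 1, 7] -> max=48
step 6: append 8 -> window=[48, 1, 7, 8] -> max=48
step 7: append 7 -> window=[1, 7, 8, 7] -> max=8
step 8: append 0 -> window=[7, 8, 7, 0] -> max=8
step 9: append 13 -> window=[8, 7, 0, 13] -> max=13
step 10: append 4 -> window=[7, 0, 13, 4] -> max=13
step 11: append 70 -> window=[0, 13, 4, 70] -> max=70
Recorded maximums: 69 48 48 8 8 13 13 70
Changes between consecutive maximums: 4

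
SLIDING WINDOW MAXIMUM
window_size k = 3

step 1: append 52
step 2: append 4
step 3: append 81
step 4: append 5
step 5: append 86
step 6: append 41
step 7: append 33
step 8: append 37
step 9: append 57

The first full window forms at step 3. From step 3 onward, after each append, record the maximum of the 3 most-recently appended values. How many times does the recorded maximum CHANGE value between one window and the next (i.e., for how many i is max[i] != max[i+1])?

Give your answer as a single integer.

Answer: 3

Derivation:
step 1: append 52 -> window=[52] (not full yet)
step 2: append 4 -> window=[52, 4] (not full yet)
step 3: append 81 -> window=[52, 4, 81] -> max=81
step 4: append 5 -> window=[4, 81, 5] -> max=81
step 5: append 86 -> window=[81, 5, 86] -> max=86
step 6: append 41 -> window=[5, 86, 41] -> max=86
step 7: append 33 -> window=[86, 41, 33] -> max=86
step 8: append 37 -> window=[41, 33, 37] -> max=41
step 9: append 57 -> window=[33, 37, 57] -> max=57
Recorded maximums: 81 81 86 86 86 41 57
Changes between consecutive maximums: 3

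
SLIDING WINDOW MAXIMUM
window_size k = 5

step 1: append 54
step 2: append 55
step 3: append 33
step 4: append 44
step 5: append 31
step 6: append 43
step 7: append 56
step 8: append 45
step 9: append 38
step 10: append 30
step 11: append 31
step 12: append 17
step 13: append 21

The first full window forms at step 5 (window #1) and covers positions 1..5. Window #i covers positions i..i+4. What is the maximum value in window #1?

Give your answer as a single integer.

step 1: append 54 -> window=[54] (not full yet)
step 2: append 55 -> window=[54, 55] (not full yet)
step 3: append 33 -> window=[54, 55, 33] (not full yet)
step 4: append 44 -> window=[54, 55, 33, 44] (not full yet)
step 5: append 31 -> window=[54, 55, 33, 44, 31] -> max=55
Window #1 max = 55

Answer: 55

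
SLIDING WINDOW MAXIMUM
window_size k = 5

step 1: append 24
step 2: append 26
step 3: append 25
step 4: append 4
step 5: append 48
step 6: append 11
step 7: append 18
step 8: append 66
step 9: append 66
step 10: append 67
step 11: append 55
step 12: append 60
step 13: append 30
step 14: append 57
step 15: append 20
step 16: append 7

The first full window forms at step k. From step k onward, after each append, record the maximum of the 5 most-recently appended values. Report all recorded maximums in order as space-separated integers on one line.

step 1: append 24 -> window=[24] (not full yet)
step 2: append 26 -> window=[24, 26] (not full yet)
step 3: append 25 -> window=[24, 26, 25] (not full yet)
step 4: append 4 -> window=[24, 26, 25, 4] (not full yet)
step 5: append 48 -> window=[24, 26, 25, 4, 48] -> max=48
step 6: append 11 -> window=[26, 25, 4, 48, 11] -> max=48
step 7: append 18 -> window=[25, 4, 48, 11, 18] -> max=48
step 8: append 66 -> window=[4, 48, 11, 18, 66] -> max=66
step 9: append 66 -> window=[48, 11, 18, 66, 66] -> max=66
step 10: append 67 -> window=[11, 18, 66, 66, 67] -> max=67
step 11: append 55 -> window=[18, 66, 66, 67, 55] -> max=67
step 12: append 60 -> window=[66, 66, 67, 55, 60] -> max=67
step 13: append 30 -> window=[66, 67, 55, 60, 30] -> max=67
step 14: append 57 -> window=[67, 55, 60, 30, 57] -> max=67
step 15: append 20 -> window=[55, 60, 30, 57, 20] -> max=60
step 16: append 7 -> window=[60, 30, 57, 20, 7] -> max=60

Answer: 48 48 48 66 66 67 67 67 67 67 60 60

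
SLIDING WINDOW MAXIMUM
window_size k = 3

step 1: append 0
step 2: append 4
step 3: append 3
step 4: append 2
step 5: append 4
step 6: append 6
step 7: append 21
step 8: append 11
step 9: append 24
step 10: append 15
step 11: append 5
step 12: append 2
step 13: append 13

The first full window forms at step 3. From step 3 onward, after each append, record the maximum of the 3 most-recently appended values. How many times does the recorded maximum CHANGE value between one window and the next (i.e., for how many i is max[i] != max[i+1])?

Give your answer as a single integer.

step 1: append 0 -> window=[0] (not full yet)
step 2: append 4 -> window=[0, 4] (not full yet)
step 3: append 3 -> window=[0, 4, 3] -> max=4
step 4: append 2 -> window=[4, 3, 2] -> max=4
step 5: append 4 -> window=[3, 2, 4] -> max=4
step 6: append 6 -> window=[2, 4, 6] -> max=6
step 7: append 21 -> window=[4, 6, 21] -> max=21
step 8: append 11 -> window=[6, 21, 11] -> max=21
step 9: append 24 -> window=[21, 11, 24] -> max=24
step 10: append 15 -> window=[11, 24, 15] -> max=24
step 11: append 5 -> window=[24, 15, 5] -> max=24
step 12: append 2 -> window=[15, 5, 2] -> max=15
step 13: append 13 -> window=[5, 2, 13] -> max=13
Recorded maximums: 4 4 4 6 21 21 24 24 24 15 13
Changes between consecutive maximums: 5

Answer: 5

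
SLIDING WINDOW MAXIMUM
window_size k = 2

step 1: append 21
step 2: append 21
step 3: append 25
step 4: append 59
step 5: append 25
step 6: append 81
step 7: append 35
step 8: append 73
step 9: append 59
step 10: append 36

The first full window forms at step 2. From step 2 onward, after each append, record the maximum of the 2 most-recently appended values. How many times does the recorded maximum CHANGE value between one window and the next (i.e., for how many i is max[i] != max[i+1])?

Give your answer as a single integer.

step 1: append 21 -> window=[21] (not full yet)
step 2: append 21 -> window=[21, 21] -> max=21
step 3: append 25 -> window=[21, 25] -> max=25
step 4: append 59 -> window=[25, 59] -> max=59
step 5: append 25 -> window=[59, 25] -> max=59
step 6: append 81 -> window=[25, 81] -> max=81
step 7: append 35 -> window=[81, 35] -> max=81
step 8: append 73 -> window=[35, 73] -> max=73
step 9: append 59 -> window=[73, 59] -> max=73
step 10: append 36 -> window=[59, 36] -> max=59
Recorded maximums: 21 25 59 59 81 81 73 73 59
Changes between consecutive maximums: 5

Answer: 5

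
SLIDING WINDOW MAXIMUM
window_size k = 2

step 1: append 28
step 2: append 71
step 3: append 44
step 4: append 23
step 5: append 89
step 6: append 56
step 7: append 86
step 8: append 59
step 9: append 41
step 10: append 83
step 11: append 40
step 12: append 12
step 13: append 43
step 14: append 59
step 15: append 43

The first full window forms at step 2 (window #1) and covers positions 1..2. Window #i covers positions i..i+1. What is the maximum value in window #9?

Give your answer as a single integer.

Answer: 83

Derivation:
step 1: append 28 -> window=[28] (not full yet)
step 2: append 71 -> window=[28, 71] -> max=71
step 3: append 44 -> window=[71, 44] -> max=71
step 4: append 23 -> window=[44, 23] -> max=44
step 5: append 89 -> window=[23, 89] -> max=89
step 6: append 56 -> window=[89, 56] -> max=89
step 7: append 86 -> window=[56, 86] -> max=86
step 8: append 59 -> window=[86, 59] -> max=86
step 9: append 41 -> window=[59, 41] -> max=59
step 10: append 83 -> window=[41, 83] -> max=83
Window #9 max = 83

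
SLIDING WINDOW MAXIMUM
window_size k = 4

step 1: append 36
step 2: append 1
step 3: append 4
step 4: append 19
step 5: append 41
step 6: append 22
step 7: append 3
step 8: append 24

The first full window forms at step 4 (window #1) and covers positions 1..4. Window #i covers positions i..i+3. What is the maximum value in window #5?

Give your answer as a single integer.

step 1: append 36 -> window=[36] (not full yet)
step 2: append 1 -> window=[36, 1] (not full yet)
step 3: append 4 -> window=[36, 1, 4] (not full yet)
step 4: append 19 -> window=[36, 1, 4, 19] -> max=36
step 5: append 41 -> window=[1, 4, 19, 41] -> max=41
step 6: append 22 -> window=[4, 19, 41, 22] -> max=41
step 7: append 3 -> window=[19, 41, 22, 3] -> max=41
step 8: append 24 -> window=[41, 22, 3, 24] -> max=41
Window #5 max = 41

Answer: 41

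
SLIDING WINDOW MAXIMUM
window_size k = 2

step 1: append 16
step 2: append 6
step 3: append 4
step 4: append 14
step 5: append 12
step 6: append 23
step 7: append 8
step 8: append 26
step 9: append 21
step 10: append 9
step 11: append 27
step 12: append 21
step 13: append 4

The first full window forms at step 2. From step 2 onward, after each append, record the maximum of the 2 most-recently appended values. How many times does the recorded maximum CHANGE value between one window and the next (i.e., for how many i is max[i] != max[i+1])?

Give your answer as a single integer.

step 1: append 16 -> window=[16] (not full yet)
step 2: append 6 -> window=[16, 6] -> max=16
step 3: append 4 -> window=[6, 4] -> max=6
step 4: append 14 -> window=[4, 14] -> max=14
step 5: append 12 -> window=[14, 12] -> max=14
step 6: append 23 -> window=[12, 23] -> max=23
step 7: append 8 -> window=[23, 8] -> max=23
step 8: append 26 -> window=[8, 26] -> max=26
step 9: append 21 -> window=[26, 21] -> max=26
step 10: append 9 -> window=[21, 9] -> max=21
step 11: append 27 -> window=[9, 27] -> max=27
step 12: append 21 -> window=[27, 21] -> max=27
step 13: append 4 -> window=[21, 4] -> max=21
Recorded maximums: 16 6 14 14 23 23 26 26 21 27 27 21
Changes between consecutive maximums: 7

Answer: 7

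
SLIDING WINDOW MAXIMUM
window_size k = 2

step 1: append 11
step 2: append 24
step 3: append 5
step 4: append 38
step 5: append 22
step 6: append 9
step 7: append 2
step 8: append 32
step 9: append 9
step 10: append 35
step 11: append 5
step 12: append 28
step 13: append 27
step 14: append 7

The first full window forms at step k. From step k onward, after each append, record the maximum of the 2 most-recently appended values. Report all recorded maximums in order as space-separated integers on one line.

step 1: append 11 -> window=[11] (not full yet)
step 2: append 24 -> window=[11, 24] -> max=24
step 3: append 5 -> window=[24, 5] -> max=24
step 4: append 38 -> window=[5, 38] -> max=38
step 5: append 22 -> window=[38, 22] -> max=38
step 6: append 9 -> window=[22, 9] -> max=22
step 7: append 2 -> window=[9, 2] -> max=9
step 8: append 32 -> window=[2, 32] -> max=32
step 9: append 9 -> window=[32, 9] -> max=32
step 10: append 35 -> window=[9, 35] -> max=35
step 11: append 5 -> window=[35, 5] -> max=35
step 12: append 28 -> window=[5, 28] -> max=28
step 13: append 27 -> window=[28, 27] -> max=28
step 14: append 7 -> window=[27, 7] -> max=27

Answer: 24 24 38 38 22 9 32 32 35 35 28 28 27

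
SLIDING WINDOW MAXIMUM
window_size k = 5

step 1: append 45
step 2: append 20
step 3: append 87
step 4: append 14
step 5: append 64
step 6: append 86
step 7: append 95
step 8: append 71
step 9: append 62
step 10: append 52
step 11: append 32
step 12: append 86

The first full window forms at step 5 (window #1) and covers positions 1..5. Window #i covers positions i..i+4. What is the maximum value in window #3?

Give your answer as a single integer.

step 1: append 45 -> window=[45] (not full yet)
step 2: append 20 -> window=[45, 20] (not full yet)
step 3: append 87 -> window=[45, 20, 87] (not full yet)
step 4: append 14 -> window=[45, 20, 87, 14] (not full yet)
step 5: append 64 -> window=[45, 20, 87, 14, 64] -> max=87
step 6: append 86 -> window=[20, 87, 14, 64, 86] -> max=87
step 7: append 95 -> window=[87, 14, 64, 86, 95] -> max=95
Window #3 max = 95

Answer: 95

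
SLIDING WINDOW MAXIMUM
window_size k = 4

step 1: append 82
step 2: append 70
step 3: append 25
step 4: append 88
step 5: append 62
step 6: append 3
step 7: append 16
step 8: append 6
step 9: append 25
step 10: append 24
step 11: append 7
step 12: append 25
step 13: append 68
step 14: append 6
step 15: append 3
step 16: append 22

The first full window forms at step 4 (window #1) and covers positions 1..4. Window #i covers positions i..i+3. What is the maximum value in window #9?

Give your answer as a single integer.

step 1: append 82 -> window=[82] (not full yet)
step 2: append 70 -> window=[82, 70] (not full yet)
step 3: append 25 -> window=[82, 70, 25] (not full yet)
step 4: append 88 -> window=[82, 70, 25, 88] -> max=88
step 5: append 62 -> window=[70, 25, 88, 62] -> max=88
step 6: append 3 -> window=[25, 88, 62, 3] -> max=88
step 7: append 16 -> window=[88, 62, 3, 16] -> max=88
step 8: append 6 -> window=[62, 3, 16, 6] -> max=62
step 9: append 25 -> window=[3, 16, 6, 25] -> max=25
step 10: append 24 -> window=[16, 6, 25, 24] -> max=25
step 11: append 7 -> window=[6, 25, 24, 7] -> max=25
step 12: append 25 -> window=[25, 24, 7, 25] -> max=25
Window #9 max = 25

Answer: 25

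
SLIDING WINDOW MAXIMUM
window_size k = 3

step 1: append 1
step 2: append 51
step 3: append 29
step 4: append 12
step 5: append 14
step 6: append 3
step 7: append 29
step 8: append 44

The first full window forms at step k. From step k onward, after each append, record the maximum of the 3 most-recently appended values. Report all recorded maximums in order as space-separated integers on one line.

step 1: append 1 -> window=[1] (not full yet)
step 2: append 51 -> window=[1, 51] (not full yet)
step 3: append 29 -> window=[1, 51, 29] -> max=51
step 4: append 12 -> window=[51, 29, 12] -> max=51
step 5: append 14 -> window=[29, 12, 14] -> max=29
step 6: append 3 -> window=[12, 14, 3] -> max=14
step 7: append 29 -> window=[14, 3, 29] -> max=29
step 8: append 44 -> window=[3, 29, 44] -> max=44

Answer: 51 51 29 14 29 44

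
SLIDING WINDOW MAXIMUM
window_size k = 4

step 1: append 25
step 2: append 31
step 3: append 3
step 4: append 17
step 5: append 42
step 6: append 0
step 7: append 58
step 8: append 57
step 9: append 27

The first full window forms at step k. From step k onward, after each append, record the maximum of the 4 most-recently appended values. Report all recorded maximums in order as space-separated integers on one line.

step 1: append 25 -> window=[25] (not full yet)
step 2: append 31 -> window=[25, 31] (not full yet)
step 3: append 3 -> window=[25, 31, 3] (not full yet)
step 4: append 17 -> window=[25, 31, 3, 17] -> max=31
step 5: append 42 -> window=[31, 3, 17, 42] -> max=42
step 6: append 0 -> window=[3, 17, 42, 0] -> max=42
step 7: append 58 -> window=[17, 42, 0, 58] -> max=58
step 8: append 57 -> window=[42, 0, 58, 57] -> max=58
step 9: append 27 -> window=[0, 58, 57, 27] -> max=58

Answer: 31 42 42 58 58 58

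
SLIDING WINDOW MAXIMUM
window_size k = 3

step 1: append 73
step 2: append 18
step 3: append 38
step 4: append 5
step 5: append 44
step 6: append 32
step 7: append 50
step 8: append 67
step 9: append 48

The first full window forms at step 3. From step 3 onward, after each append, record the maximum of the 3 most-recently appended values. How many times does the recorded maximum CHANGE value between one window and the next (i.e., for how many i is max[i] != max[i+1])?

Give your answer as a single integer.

Answer: 4

Derivation:
step 1: append 73 -> window=[73] (not full yet)
step 2: append 18 -> window=[73, 18] (not full yet)
step 3: append 38 -> window=[73, 18, 38] -> max=73
step 4: append 5 -> window=[18, 38, 5] -> max=38
step 5: append 44 -> window=[38, 5, 44] -> max=44
step 6: append 32 -> window=[5, 44, 32] -> max=44
step 7: append 50 -> window=[44, 32, 50] -> max=50
step 8: append 67 -> window=[32, 50, 67] -> max=67
step 9: append 48 -> window=[50, 67, 48] -> max=67
Recorded maximums: 73 38 44 44 50 67 67
Changes between consecutive maximums: 4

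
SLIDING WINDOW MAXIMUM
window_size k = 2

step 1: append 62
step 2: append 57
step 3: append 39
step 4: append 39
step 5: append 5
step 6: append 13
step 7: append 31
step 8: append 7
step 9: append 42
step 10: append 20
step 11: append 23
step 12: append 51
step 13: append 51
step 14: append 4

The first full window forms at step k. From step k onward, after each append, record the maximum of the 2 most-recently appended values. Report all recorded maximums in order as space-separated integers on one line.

step 1: append 62 -> window=[62] (not full yet)
step 2: append 57 -> window=[62, 57] -> max=62
step 3: append 39 -> window=[57, 39] -> max=57
step 4: append 39 -> window=[39, 39] -> max=39
step 5: append 5 -> window=[39, 5] -> max=39
step 6: append 13 -> window=[5, 13] -> max=13
step 7: append 31 -> window=[13, 31] -> max=31
step 8: append 7 -> window=[31, 7] -> max=31
step 9: append 42 -> window=[7, 42] -> max=42
step 10: append 20 -> window=[42, 20] -> max=42
step 11: append 23 -> window=[20, 23] -> max=23
step 12: append 51 -> window=[23, 51] -> max=51
step 13: append 51 -> window=[51, 51] -> max=51
step 14: append 4 -> window=[51, 4] -> max=51

Answer: 62 57 39 39 13 31 31 42 42 23 51 51 51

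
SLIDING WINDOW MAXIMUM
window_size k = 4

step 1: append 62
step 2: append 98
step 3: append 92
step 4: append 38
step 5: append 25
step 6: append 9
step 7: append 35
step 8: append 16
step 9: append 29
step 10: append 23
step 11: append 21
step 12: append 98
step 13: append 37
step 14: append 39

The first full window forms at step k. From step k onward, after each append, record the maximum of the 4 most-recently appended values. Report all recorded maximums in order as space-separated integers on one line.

Answer: 98 98 92 38 35 35 35 29 98 98 98

Derivation:
step 1: append 62 -> window=[62] (not full yet)
step 2: append 98 -> window=[62, 98] (not full yet)
step 3: append 92 -> window=[62, 98, 92] (not full yet)
step 4: append 38 -> window=[62, 98, 92, 38] -> max=98
step 5: append 25 -> window=[98, 92, 38, 25] -> max=98
step 6: append 9 -> window=[92, 38, 25, 9] -> max=92
step 7: append 35 -> window=[38, 25, 9, 35] -> max=38
step 8: append 16 -> window=[25, 9, 35, 16] -> max=35
step 9: append 29 -> window=[9, 35, 16, 29] -> max=35
step 10: append 23 -> window=[35, 16, 29, 23] -> max=35
step 11: append 21 -> window=[16, 29, 23, 21] -> max=29
step 12: append 98 -> window=[29, 23, 21, 98] -> max=98
step 13: append 37 -> window=[23, 21, 98, 37] -> max=98
step 14: append 39 -> window=[21, 98, 37, 39] -> max=98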